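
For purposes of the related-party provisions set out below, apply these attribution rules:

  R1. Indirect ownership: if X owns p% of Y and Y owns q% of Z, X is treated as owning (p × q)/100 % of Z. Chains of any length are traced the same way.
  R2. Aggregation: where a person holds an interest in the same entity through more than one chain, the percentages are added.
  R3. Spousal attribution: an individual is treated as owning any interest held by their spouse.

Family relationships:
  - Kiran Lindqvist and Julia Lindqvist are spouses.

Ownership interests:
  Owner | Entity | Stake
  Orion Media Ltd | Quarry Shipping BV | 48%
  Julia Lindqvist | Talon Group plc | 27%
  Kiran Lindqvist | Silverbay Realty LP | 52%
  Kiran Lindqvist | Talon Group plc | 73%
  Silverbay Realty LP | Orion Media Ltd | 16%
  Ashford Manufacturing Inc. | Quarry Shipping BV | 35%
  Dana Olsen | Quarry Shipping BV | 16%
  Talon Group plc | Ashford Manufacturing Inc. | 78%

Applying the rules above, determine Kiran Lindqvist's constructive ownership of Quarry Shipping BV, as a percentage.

31.2936%

By spousal attribution (R3), Kiran Lindqvist is treated as also owning Julia Lindqvist's interest in Talon Group plc, giving 73% + 27% = 100%.
Chain via Talon Group plc → Ashford Manufacturing Inc. (R1): 100% × 78% × 35% = 27.3% of Quarry Shipping BV.
Chain via Silverbay Realty LP → Orion Media Ltd (R1): 52% × 16% × 48% = 3.9936% of Quarry Shipping BV.
Aggregating (R2): 27.3% + 3.9936% = 31.2936%.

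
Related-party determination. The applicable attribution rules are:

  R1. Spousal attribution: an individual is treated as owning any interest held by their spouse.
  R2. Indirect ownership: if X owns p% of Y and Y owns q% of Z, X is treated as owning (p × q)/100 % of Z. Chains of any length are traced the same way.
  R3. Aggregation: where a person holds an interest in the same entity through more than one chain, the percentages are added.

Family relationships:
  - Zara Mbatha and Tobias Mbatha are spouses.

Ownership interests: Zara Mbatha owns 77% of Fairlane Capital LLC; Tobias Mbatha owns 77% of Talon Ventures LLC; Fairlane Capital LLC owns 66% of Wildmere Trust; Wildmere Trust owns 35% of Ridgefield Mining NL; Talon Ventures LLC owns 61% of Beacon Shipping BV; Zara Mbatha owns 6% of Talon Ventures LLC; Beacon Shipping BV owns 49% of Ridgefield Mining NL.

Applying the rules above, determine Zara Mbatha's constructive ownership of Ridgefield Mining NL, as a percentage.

By spousal attribution (R1), Zara Mbatha is treated as also owning Tobias Mbatha's interest in Talon Ventures LLC, giving 6% + 77% = 83%.
Chain via Talon Ventures LLC → Beacon Shipping BV (R2): 83% × 61% × 49% = 24.8087% of Ridgefield Mining NL.
Chain via Fairlane Capital LLC → Wildmere Trust (R2): 77% × 66% × 35% = 17.787% of Ridgefield Mining NL.
Aggregating (R3): 24.8087% + 17.787% = 42.5957%.

42.5957%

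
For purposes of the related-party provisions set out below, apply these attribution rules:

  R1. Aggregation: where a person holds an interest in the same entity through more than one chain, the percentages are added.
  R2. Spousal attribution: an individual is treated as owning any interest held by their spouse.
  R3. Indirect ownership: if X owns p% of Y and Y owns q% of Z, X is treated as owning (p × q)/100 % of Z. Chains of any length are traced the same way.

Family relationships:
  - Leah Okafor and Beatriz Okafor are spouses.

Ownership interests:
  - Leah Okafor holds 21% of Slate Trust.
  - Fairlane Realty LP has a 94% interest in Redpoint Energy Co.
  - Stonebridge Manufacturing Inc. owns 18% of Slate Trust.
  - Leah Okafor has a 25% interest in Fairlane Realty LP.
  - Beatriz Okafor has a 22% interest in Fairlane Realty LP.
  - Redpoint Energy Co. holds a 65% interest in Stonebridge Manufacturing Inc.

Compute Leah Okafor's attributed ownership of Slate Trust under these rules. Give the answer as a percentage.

By spousal attribution (R2), Leah Okafor is treated as also owning Beatriz Okafor's interest in Fairlane Realty LP, giving 25% + 22% = 47%.
Chain via Fairlane Realty LP → Redpoint Energy Co. → Stonebridge Manufacturing Inc. (R3): 47% × 94% × 65% × 18% = 5.16906% of Slate Trust.
Direct interest in Slate Trust: 21%.
Aggregating (R1): 5.16906% + 21% = 26.16906%.

26.16906%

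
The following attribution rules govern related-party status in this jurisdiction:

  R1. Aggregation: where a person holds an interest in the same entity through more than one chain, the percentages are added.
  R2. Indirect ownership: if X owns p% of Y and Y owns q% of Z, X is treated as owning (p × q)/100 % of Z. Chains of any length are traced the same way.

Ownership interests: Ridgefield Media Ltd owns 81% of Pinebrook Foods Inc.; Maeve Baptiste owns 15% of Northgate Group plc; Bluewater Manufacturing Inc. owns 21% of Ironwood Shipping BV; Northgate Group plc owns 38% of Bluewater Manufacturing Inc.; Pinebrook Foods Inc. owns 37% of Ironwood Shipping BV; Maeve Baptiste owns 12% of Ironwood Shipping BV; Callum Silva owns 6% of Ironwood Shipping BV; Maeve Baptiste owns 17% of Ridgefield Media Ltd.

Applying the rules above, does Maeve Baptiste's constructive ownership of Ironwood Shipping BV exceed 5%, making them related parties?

Yes

Chain via Northgate Group plc → Bluewater Manufacturing Inc. (R2): 15% × 38% × 21% = 1.197% of Ironwood Shipping BV.
Chain via Ridgefield Media Ltd → Pinebrook Foods Inc. (R2): 17% × 81% × 37% = 5.0949% of Ironwood Shipping BV.
Direct interest in Ironwood Shipping BV: 12%.
Aggregating (R1): 1.197% + 5.0949% + 12% = 18.2919%.
18.2919% exceeds the 5% threshold, so Maeve is a related party to Ironwood Shipping BV.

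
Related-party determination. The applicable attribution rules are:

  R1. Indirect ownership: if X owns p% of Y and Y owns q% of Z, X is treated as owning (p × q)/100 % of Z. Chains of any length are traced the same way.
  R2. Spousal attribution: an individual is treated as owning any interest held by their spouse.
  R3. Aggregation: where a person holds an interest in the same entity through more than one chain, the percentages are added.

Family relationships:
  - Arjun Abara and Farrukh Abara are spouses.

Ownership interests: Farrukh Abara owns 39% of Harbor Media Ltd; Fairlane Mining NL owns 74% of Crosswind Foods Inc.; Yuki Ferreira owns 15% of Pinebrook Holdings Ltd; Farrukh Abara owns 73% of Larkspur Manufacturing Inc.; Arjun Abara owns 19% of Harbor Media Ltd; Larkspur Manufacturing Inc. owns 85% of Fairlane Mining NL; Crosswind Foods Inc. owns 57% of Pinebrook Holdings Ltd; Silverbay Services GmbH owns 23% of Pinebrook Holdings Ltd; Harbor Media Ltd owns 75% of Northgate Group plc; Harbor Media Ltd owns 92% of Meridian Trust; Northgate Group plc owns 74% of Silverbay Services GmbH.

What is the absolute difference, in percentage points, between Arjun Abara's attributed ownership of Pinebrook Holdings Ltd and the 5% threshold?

28.57639

By spousal attribution (R2), Arjun Abara is treated as also owning Farrukh Abara's interest in Harbor Media Ltd, giving 19% + 39% = 58%.
By spousal attribution (R2), Arjun Abara is treated as owning Farrukh Abara's 73% interest in Larkspur Manufacturing Inc.
Chain via Harbor Media Ltd → Northgate Group plc → Silverbay Services GmbH (R1): 58% × 75% × 74% × 23% = 7.4037% of Pinebrook Holdings Ltd.
Chain via Larkspur Manufacturing Inc. → Fairlane Mining NL → Crosswind Foods Inc. (R1): 73% × 85% × 74% × 57% = 26.17269% of Pinebrook Holdings Ltd.
Aggregating (R3): 7.4037% + 26.17269% = 33.57639%.
33.57639% exceeds the 5% threshold by 28.57639 percentage points.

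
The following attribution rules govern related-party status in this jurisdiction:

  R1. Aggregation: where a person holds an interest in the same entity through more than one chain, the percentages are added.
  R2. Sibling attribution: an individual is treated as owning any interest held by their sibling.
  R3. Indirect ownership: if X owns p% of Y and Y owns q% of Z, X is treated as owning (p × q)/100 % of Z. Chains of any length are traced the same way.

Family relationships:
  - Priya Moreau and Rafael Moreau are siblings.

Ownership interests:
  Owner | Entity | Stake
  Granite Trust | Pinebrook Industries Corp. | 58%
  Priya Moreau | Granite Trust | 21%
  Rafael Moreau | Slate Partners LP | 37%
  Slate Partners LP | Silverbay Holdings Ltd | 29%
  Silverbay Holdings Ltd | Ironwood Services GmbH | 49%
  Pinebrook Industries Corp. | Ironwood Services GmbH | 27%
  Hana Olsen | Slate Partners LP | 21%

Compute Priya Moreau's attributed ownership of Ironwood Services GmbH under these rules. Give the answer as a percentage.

By sibling attribution (R2), Priya Moreau is treated as owning Rafael Moreau's 37% interest in Slate Partners LP.
Chain via Granite Trust → Pinebrook Industries Corp. (R3): 21% × 58% × 27% = 3.2886% of Ironwood Services GmbH.
Chain via Slate Partners LP → Silverbay Holdings Ltd (R3): 37% × 29% × 49% = 5.2577% of Ironwood Services GmbH.
Aggregating (R1): 3.2886% + 5.2577% = 8.5463%.

8.5463%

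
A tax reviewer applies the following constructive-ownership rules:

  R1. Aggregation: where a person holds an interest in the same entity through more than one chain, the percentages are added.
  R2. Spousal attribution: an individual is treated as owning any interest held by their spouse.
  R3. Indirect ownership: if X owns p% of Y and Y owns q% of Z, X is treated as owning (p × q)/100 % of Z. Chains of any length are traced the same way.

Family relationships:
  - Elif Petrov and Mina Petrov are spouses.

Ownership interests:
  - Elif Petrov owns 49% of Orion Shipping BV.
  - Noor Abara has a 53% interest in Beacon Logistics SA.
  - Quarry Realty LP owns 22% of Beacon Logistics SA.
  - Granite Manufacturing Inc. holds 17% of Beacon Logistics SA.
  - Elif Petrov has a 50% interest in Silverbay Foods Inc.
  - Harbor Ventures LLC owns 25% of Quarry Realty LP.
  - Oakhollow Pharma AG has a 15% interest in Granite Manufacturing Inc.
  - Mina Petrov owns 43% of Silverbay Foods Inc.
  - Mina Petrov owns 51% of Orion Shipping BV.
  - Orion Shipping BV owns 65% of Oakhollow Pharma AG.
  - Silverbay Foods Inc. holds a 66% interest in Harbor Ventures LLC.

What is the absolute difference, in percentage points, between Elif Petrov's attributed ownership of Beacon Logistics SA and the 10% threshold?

4.9666

By spousal attribution (R2), Elif Petrov is treated as also owning Mina Petrov's interest in Silverbay Foods Inc, giving 50% + 43% = 93%.
By spousal attribution (R2), Elif Petrov is treated as also owning Mina Petrov's interest in Orion Shipping BV, giving 49% + 51% = 100%.
Chain via Silverbay Foods Inc. → Harbor Ventures LLC → Quarry Realty LP (R3): 93% × 66% × 25% × 22% = 3.3759% of Beacon Logistics SA.
Chain via Orion Shipping BV → Oakhollow Pharma AG → Granite Manufacturing Inc. (R3): 100% × 65% × 15% × 17% = 1.6575% of Beacon Logistics SA.
Aggregating (R1): 3.3759% + 1.6575% = 5.0334%.
5.0334% falls short of the 10% threshold by 4.9666 percentage points.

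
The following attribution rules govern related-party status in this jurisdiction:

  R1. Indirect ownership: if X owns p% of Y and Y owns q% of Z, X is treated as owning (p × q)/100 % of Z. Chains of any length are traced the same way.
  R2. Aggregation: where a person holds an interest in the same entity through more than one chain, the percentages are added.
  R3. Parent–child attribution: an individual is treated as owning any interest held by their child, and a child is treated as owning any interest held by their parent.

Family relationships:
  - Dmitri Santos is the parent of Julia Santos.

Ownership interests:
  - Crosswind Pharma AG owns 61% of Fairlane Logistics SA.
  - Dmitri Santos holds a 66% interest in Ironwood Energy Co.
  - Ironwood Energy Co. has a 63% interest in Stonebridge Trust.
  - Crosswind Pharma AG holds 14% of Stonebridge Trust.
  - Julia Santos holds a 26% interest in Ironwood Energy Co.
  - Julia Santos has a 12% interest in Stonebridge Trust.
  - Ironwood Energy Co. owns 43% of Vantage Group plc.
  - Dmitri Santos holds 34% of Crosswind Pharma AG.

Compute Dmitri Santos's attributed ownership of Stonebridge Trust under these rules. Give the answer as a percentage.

By parent–child attribution (R3), Dmitri Santos is treated as also owning Julia Santos's interest in Ironwood Energy Co, giving 66% + 26% = 92%.
By parent–child attribution (R3), Dmitri Santos is treated as owning Julia Santos's 12% interest in Stonebridge Trust.
Chain via Ironwood Energy Co. (R1): 92% × 63% = 57.96% of Stonebridge Trust.
Chain via Crosswind Pharma AG (R1): 34% × 14% = 4.76% of Stonebridge Trust.
Direct interest in Stonebridge Trust: 12%.
Aggregating (R2): 57.96% + 4.76% + 12% = 74.72%.

74.72%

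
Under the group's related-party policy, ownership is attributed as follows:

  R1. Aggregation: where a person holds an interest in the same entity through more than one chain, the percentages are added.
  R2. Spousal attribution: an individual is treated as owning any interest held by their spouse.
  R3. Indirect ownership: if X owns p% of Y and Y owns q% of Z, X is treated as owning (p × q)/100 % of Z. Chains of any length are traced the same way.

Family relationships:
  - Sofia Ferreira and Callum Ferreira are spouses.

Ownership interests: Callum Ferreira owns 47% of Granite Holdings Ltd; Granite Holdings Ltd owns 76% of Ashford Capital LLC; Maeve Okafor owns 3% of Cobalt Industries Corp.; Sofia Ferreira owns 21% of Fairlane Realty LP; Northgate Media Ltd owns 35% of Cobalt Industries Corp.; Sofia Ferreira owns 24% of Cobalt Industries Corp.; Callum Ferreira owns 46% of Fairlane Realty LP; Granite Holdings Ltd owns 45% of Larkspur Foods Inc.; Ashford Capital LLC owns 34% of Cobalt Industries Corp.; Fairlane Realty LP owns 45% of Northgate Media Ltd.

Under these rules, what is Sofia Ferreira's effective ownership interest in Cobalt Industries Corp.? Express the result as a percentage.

By spousal attribution (R2), Sofia Ferreira is treated as also owning Callum Ferreira's interest in Fairlane Realty LP, giving 21% + 46% = 67%.
By spousal attribution (R2), Sofia Ferreira is treated as owning Callum Ferreira's 47% interest in Granite Holdings Ltd.
Chain via Fairlane Realty LP → Northgate Media Ltd (R3): 67% × 45% × 35% = 10.5525% of Cobalt Industries Corp.
Direct interest in Cobalt Industries Corp: 24%.
Chain via Granite Holdings Ltd → Ashford Capital LLC (R3): 47% × 76% × 34% = 12.1448% of Cobalt Industries Corp.
Aggregating (R1): 10.5525% + 24% + 12.1448% = 46.6973%.

46.6973%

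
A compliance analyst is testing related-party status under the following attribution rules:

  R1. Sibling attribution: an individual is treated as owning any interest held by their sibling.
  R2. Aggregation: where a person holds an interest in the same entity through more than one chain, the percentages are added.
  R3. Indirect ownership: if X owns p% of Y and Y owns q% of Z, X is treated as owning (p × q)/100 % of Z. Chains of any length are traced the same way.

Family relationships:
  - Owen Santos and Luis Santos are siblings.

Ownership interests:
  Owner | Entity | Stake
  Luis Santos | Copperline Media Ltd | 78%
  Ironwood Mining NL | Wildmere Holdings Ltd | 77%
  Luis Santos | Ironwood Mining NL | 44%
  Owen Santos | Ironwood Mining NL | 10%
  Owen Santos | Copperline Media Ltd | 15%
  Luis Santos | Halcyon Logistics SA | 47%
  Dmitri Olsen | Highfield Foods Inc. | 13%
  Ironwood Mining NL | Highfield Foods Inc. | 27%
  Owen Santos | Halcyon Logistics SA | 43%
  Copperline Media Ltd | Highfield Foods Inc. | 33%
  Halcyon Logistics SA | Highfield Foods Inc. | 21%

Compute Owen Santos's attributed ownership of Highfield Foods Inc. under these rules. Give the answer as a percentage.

By sibling attribution (R1), Owen Santos is treated as also owning Luis Santos's interest in Halcyon Logistics SA, giving 43% + 47% = 90%.
By sibling attribution (R1), Owen Santos is treated as also owning Luis Santos's interest in Ironwood Mining NL, giving 10% + 44% = 54%.
By sibling attribution (R1), Owen Santos is treated as also owning Luis Santos's interest in Copperline Media Ltd, giving 15% + 78% = 93%.
Chain via Halcyon Logistics SA (R3): 90% × 21% = 18.9% of Highfield Foods Inc.
Chain via Ironwood Mining NL (R3): 54% × 27% = 14.58% of Highfield Foods Inc.
Chain via Copperline Media Ltd (R3): 93% × 33% = 30.69% of Highfield Foods Inc.
Aggregating (R2): 18.9% + 14.58% + 30.69% = 64.17%.

64.17%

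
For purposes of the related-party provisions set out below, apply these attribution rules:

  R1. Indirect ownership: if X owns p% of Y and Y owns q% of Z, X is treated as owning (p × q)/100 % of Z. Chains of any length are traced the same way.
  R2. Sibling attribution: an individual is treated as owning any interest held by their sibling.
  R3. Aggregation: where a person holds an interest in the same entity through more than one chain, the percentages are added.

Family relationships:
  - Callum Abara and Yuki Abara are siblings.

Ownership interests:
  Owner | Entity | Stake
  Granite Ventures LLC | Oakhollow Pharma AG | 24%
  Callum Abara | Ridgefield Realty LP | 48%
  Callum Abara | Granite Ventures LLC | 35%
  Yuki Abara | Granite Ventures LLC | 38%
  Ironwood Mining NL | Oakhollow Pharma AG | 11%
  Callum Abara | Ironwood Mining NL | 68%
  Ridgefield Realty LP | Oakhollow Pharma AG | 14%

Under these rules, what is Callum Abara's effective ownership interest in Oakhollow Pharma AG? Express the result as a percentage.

By sibling attribution (R2), Callum Abara is treated as also owning Yuki Abara's interest in Granite Ventures LLC, giving 35% + 38% = 73%.
Chain via Ridgefield Realty LP (R1): 48% × 14% = 6.72% of Oakhollow Pharma AG.
Chain via Ironwood Mining NL (R1): 68% × 11% = 7.48% of Oakhollow Pharma AG.
Chain via Granite Ventures LLC (R1): 73% × 24% = 17.52% of Oakhollow Pharma AG.
Aggregating (R3): 6.72% + 7.48% + 17.52% = 31.72%.

31.72%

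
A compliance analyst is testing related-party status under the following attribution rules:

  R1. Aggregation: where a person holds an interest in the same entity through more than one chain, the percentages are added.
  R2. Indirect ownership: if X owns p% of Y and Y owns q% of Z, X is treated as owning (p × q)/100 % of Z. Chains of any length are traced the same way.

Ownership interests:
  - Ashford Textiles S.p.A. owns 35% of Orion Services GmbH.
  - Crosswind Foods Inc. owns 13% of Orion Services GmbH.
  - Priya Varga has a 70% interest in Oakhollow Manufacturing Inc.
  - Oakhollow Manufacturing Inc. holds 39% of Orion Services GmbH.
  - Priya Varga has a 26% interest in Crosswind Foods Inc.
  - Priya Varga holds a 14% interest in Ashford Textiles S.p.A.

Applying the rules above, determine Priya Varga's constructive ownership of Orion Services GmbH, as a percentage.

Chain via Ashford Textiles S.p.A. (R2): 14% × 35% = 4.9% of Orion Services GmbH.
Chain via Oakhollow Manufacturing Inc. (R2): 70% × 39% = 27.3% of Orion Services GmbH.
Chain via Crosswind Foods Inc. (R2): 26% × 13% = 3.38% of Orion Services GmbH.
Aggregating (R1): 4.9% + 27.3% + 3.38% = 35.58%.

35.58%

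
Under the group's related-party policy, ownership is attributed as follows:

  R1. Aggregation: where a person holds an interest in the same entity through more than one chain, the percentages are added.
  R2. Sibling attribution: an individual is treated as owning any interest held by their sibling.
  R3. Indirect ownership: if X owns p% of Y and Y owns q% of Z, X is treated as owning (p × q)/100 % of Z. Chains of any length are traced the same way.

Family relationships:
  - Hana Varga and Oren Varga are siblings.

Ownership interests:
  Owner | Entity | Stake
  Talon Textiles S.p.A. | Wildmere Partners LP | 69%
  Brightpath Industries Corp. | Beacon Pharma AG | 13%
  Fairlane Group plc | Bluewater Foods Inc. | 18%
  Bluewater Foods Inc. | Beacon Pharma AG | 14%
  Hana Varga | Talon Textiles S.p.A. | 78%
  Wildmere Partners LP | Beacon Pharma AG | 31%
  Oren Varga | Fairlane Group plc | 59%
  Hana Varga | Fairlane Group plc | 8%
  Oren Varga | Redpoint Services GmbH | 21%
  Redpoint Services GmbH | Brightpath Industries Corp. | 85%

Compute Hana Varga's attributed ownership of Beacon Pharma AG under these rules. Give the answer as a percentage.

By sibling attribution (R2), Hana Varga is treated as also owning Oren Varga's interest in Fairlane Group plc, giving 8% + 59% = 67%.
By sibling attribution (R2), Hana Varga is treated as owning Oren Varga's 21% interest in Redpoint Services GmbH.
Chain via Talon Textiles S.p.A. → Wildmere Partners LP (R3): 78% × 69% × 31% = 16.6842% of Beacon Pharma AG.
Chain via Fairlane Group plc → Bluewater Foods Inc. (R3): 67% × 18% × 14% = 1.6884% of Beacon Pharma AG.
Chain via Redpoint Services GmbH → Brightpath Industries Corp. (R3): 21% × 85% × 13% = 2.3205% of Beacon Pharma AG.
Aggregating (R1): 16.6842% + 1.6884% + 2.3205% = 20.6931%.

20.6931%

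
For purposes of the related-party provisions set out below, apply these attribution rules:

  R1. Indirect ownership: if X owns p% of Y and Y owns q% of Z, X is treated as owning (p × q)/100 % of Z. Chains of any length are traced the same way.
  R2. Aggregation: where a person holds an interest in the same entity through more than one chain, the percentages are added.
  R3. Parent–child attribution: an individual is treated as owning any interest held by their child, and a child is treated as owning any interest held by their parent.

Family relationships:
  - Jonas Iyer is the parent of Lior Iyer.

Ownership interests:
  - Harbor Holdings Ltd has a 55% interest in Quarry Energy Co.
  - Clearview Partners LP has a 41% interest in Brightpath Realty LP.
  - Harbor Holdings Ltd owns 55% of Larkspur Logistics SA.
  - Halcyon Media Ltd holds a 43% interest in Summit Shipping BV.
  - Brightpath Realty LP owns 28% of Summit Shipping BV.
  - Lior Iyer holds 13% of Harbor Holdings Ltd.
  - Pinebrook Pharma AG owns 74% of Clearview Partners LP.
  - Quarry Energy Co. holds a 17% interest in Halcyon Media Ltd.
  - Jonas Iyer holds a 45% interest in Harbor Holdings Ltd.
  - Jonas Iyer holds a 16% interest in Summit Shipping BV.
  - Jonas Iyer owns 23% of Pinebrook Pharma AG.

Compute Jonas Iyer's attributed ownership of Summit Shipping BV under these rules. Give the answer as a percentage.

By parent–child attribution (R3), Jonas Iyer is treated as also owning Lior Iyer's interest in Harbor Holdings Ltd, giving 45% + 13% = 58%.
Chain via Harbor Holdings Ltd → Quarry Energy Co. → Halcyon Media Ltd (R1): 58% × 55% × 17% × 43% = 2.33189% of Summit Shipping BV.
Chain via Pinebrook Pharma AG → Clearview Partners LP → Brightpath Realty LP (R1): 23% × 74% × 41% × 28% = 1.953896% of Summit Shipping BV.
Direct interest in Summit Shipping BV: 16%.
Aggregating (R2): 2.33189% + 1.953896% + 16% = 20.285786%.

20.285786%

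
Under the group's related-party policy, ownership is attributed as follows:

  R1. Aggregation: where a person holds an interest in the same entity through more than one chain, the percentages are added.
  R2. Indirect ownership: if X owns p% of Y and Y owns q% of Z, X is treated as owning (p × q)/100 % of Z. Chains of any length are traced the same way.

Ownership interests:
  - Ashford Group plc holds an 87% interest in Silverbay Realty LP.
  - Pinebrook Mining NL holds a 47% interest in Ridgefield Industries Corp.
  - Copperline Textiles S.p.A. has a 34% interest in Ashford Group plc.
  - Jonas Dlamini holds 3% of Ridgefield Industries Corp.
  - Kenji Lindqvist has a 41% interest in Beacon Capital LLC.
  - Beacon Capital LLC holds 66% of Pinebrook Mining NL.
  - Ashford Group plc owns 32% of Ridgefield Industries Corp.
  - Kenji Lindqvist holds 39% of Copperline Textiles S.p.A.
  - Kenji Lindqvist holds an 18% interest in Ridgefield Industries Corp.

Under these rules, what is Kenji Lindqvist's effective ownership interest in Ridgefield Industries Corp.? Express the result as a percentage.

Chain via Copperline Textiles S.p.A. → Ashford Group plc (R2): 39% × 34% × 32% = 4.2432% of Ridgefield Industries Corp.
Chain via Beacon Capital LLC → Pinebrook Mining NL (R2): 41% × 66% × 47% = 12.7182% of Ridgefield Industries Corp.
Direct interest in Ridgefield Industries Corp: 18%.
Aggregating (R1): 4.2432% + 12.7182% + 18% = 34.9614%.

34.9614%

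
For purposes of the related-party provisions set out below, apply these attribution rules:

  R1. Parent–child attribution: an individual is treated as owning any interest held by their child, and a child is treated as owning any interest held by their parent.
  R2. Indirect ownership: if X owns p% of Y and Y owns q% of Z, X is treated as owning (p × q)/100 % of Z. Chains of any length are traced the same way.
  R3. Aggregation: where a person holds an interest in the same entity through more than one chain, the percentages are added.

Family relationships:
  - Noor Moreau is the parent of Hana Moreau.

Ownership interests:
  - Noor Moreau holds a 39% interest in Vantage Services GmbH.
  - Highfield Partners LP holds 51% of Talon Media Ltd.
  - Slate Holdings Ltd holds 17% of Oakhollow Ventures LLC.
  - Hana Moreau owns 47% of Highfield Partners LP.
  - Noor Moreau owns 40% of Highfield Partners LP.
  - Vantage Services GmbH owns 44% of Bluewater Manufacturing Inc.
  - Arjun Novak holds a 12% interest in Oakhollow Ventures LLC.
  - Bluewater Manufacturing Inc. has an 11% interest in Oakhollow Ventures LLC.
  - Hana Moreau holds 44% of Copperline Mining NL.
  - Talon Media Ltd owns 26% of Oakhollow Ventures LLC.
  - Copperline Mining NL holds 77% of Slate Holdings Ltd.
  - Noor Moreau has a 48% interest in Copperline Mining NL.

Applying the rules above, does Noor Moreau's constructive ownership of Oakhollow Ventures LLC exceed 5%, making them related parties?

By parent–child attribution (R1), Noor Moreau is treated as also owning Hana Moreau's interest in Copperline Mining NL, giving 48% + 44% = 92%.
By parent–child attribution (R1), Noor Moreau is treated as also owning Hana Moreau's interest in Highfield Partners LP, giving 40% + 47% = 87%.
Chain via Copperline Mining NL → Slate Holdings Ltd (R2): 92% × 77% × 17% = 12.0428% of Oakhollow Ventures LLC.
Chain via Highfield Partners LP → Talon Media Ltd (R2): 87% × 51% × 26% = 11.5362% of Oakhollow Ventures LLC.
Chain via Vantage Services GmbH → Bluewater Manufacturing Inc. (R2): 39% × 44% × 11% = 1.8876% of Oakhollow Ventures LLC.
Aggregating (R3): 12.0428% + 11.5362% + 1.8876% = 25.4666%.
25.4666% exceeds the 5% threshold, so Noor is a related party to Oakhollow Ventures LLC.

Yes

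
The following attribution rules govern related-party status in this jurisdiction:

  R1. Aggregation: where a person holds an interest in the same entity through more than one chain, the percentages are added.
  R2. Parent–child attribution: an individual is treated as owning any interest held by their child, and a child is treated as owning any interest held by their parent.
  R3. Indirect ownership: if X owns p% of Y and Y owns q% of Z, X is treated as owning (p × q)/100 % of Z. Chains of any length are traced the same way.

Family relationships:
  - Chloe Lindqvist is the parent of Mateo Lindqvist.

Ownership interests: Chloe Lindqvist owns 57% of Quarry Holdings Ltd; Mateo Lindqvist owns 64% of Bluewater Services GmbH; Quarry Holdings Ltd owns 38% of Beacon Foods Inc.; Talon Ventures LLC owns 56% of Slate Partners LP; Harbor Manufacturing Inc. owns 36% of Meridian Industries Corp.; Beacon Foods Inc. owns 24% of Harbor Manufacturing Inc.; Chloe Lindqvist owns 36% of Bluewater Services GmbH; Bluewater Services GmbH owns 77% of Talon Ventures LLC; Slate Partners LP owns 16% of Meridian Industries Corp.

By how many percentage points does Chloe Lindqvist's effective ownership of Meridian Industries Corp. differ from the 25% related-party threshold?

By parent–child attribution (R2), Chloe Lindqvist is treated as also owning Mateo Lindqvist's interest in Bluewater Services GmbH, giving 36% + 64% = 100%.
Chain via Quarry Holdings Ltd → Beacon Foods Inc. → Harbor Manufacturing Inc. (R3): 57% × 38% × 24% × 36% = 1.871424% of Meridian Industries Corp.
Chain via Bluewater Services GmbH → Talon Ventures LLC → Slate Partners LP (R3): 100% × 77% × 56% × 16% = 6.8992% of Meridian Industries Corp.
Aggregating (R1): 1.871424% + 6.8992% = 8.770624%.
8.770624% falls short of the 25% threshold by 16.229376 percentage points.

16.229376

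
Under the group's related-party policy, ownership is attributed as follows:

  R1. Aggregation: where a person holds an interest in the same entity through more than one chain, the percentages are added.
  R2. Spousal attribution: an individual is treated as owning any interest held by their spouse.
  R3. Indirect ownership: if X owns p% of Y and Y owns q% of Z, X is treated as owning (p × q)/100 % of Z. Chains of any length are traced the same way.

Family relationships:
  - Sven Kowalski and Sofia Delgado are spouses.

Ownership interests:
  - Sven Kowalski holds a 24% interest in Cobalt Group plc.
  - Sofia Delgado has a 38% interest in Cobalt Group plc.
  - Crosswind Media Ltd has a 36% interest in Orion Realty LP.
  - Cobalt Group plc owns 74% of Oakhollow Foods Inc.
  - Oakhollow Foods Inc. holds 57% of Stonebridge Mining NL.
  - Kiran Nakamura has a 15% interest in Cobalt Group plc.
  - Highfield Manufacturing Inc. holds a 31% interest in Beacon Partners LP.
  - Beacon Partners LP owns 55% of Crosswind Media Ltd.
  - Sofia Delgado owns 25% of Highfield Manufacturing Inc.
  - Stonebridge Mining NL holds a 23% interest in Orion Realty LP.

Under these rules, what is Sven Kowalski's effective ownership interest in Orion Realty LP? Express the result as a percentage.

By spousal attribution (R2), Sven Kowalski is treated as also owning Sofia Delgado's interest in Cobalt Group plc, giving 24% + 38% = 62%.
By spousal attribution (R2), Sven Kowalski is treated as owning Sofia Delgado's 25% interest in Highfield Manufacturing Inc.
Chain via Cobalt Group plc → Oakhollow Foods Inc. → Stonebridge Mining NL (R3): 62% × 74% × 57% × 23% = 6.014868% of Orion Realty LP.
Chain via Highfield Manufacturing Inc. → Beacon Partners LP → Crosswind Media Ltd (R3): 25% × 31% × 55% × 36% = 1.5345% of Orion Realty LP.
Aggregating (R1): 6.014868% + 1.5345% = 7.549368%.

7.549368%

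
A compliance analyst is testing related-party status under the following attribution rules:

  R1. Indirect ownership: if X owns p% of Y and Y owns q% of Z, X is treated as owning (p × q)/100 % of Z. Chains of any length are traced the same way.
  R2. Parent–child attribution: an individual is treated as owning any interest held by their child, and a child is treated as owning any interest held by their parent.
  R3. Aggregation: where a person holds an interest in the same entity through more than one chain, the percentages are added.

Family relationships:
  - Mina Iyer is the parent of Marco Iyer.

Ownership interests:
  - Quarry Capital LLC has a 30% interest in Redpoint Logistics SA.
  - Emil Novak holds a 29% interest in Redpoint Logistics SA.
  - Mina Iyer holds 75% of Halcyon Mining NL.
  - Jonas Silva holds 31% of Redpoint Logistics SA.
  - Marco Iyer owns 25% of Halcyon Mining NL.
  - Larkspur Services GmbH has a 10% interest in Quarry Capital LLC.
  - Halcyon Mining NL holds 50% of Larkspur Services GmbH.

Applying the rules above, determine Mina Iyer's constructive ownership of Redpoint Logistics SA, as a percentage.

By parent–child attribution (R2), Mina Iyer is treated as also owning Marco Iyer's interest in Halcyon Mining NL, giving 75% + 25% = 100%.
Chain via Halcyon Mining NL → Larkspur Services GmbH → Quarry Capital LLC (R1): 100% × 50% × 10% × 30% = 1.5% of Redpoint Logistics SA.

1.5%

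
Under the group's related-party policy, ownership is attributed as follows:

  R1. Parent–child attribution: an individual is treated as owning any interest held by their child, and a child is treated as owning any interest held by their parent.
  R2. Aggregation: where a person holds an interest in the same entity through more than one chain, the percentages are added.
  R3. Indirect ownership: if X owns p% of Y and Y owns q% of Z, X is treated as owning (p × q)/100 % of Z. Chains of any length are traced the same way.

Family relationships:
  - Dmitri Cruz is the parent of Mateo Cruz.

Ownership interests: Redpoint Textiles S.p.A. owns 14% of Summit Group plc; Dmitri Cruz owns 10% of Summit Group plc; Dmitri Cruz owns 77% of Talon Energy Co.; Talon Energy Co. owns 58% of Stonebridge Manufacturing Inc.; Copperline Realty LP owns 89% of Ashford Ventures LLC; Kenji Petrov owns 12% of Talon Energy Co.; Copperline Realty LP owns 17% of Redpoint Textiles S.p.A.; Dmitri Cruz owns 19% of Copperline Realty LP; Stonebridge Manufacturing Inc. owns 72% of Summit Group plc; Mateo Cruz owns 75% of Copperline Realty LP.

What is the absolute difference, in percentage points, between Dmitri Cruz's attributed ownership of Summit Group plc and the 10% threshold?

34.3924

By parent–child attribution (R1), Dmitri Cruz is treated as also owning Mateo Cruz's interest in Copperline Realty LP, giving 19% + 75% = 94%.
Chain via Copperline Realty LP → Redpoint Textiles S.p.A. (R3): 94% × 17% × 14% = 2.2372% of Summit Group plc.
Chain via Talon Energy Co. → Stonebridge Manufacturing Inc. (R3): 77% × 58% × 72% = 32.1552% of Summit Group plc.
Direct interest in Summit Group plc: 10%.
Aggregating (R2): 2.2372% + 32.1552% + 10% = 44.3924%.
44.3924% exceeds the 10% threshold by 34.3924 percentage points.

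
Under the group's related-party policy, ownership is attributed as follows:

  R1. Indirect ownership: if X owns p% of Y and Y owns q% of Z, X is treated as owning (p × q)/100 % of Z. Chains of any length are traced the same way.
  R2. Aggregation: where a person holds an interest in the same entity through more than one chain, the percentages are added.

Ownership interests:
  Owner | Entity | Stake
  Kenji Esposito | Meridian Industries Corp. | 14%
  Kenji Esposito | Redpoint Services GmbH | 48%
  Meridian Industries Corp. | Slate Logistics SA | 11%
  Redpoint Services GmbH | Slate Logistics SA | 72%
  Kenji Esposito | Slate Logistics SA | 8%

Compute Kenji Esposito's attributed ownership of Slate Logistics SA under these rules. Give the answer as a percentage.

Chain via Redpoint Services GmbH (R1): 48% × 72% = 34.56% of Slate Logistics SA.
Chain via Meridian Industries Corp. (R1): 14% × 11% = 1.54% of Slate Logistics SA.
Direct interest in Slate Logistics SA: 8%.
Aggregating (R2): 34.56% + 1.54% + 8% = 44.1%.

44.1%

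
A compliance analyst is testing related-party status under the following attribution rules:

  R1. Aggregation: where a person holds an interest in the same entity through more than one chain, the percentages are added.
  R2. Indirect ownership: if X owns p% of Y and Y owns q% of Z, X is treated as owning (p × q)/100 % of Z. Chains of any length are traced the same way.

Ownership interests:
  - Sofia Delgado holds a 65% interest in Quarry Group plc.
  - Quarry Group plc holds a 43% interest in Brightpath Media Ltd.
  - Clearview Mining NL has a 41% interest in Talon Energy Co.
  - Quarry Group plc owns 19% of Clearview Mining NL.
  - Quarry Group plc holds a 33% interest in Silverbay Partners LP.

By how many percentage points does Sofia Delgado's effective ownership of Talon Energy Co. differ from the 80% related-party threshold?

Chain via Quarry Group plc → Clearview Mining NL (R2): 65% × 19% × 41% = 5.0635% of Talon Energy Co.
5.0635% falls short of the 80% threshold by 74.9365 percentage points.

74.9365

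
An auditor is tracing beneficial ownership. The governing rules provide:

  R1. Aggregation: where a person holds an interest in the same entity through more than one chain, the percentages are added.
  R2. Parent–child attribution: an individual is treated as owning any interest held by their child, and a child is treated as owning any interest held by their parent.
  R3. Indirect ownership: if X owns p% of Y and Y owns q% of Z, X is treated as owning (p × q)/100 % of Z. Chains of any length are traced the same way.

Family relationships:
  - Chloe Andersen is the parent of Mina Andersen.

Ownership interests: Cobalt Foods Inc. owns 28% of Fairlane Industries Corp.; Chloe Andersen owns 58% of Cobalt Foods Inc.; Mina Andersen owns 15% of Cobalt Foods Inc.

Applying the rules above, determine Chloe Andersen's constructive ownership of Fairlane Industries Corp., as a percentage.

By parent–child attribution (R2), Chloe Andersen is treated as also owning Mina Andersen's interest in Cobalt Foods Inc, giving 58% + 15% = 73%.
Chain via Cobalt Foods Inc. (R3): 73% × 28% = 20.44% of Fairlane Industries Corp.

20.44%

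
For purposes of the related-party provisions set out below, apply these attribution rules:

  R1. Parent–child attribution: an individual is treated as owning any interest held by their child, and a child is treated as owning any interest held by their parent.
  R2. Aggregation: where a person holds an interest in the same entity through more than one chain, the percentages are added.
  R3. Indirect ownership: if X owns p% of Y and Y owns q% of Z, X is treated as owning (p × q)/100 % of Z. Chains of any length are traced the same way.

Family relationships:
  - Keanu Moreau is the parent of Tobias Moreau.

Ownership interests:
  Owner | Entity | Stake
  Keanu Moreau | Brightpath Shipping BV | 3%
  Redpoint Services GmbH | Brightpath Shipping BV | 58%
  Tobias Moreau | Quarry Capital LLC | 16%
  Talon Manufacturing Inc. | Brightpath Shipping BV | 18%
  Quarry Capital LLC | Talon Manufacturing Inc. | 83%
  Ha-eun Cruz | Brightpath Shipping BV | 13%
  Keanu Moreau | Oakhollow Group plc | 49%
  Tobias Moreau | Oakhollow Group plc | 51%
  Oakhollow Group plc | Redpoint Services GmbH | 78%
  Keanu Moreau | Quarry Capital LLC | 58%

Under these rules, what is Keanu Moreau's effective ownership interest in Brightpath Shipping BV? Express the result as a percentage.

By parent–child attribution (R1), Keanu Moreau is treated as also owning Tobias Moreau's interest in Quarry Capital LLC, giving 58% + 16% = 74%.
By parent–child attribution (R1), Keanu Moreau is treated as also owning Tobias Moreau's interest in Oakhollow Group plc, giving 49% + 51% = 100%.
Chain via Quarry Capital LLC → Talon Manufacturing Inc. (R3): 74% × 83% × 18% = 11.0556% of Brightpath Shipping BV.
Chain via Oakhollow Group plc → Redpoint Services GmbH (R3): 100% × 78% × 58% = 45.24% of Brightpath Shipping BV.
Direct interest in Brightpath Shipping BV: 3%.
Aggregating (R2): 11.0556% + 45.24% + 3% = 59.2956%.

59.2956%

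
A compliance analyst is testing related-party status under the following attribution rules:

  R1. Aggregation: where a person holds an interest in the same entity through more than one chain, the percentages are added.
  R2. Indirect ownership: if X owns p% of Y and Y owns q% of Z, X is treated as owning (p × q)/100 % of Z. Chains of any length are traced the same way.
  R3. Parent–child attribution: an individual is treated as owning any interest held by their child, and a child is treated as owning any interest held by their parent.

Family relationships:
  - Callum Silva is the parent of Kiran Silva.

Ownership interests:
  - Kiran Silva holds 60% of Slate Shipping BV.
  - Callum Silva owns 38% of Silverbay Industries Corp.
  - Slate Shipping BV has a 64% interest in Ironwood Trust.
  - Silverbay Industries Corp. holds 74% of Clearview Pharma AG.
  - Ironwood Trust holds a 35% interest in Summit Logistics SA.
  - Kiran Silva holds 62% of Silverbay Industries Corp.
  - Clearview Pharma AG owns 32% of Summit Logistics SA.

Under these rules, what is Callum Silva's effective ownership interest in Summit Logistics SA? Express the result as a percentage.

By parent–child attribution (R3), Callum Silva is treated as also owning Kiran Silva's interest in Silverbay Industries Corp, giving 38% + 62% = 100%.
By parent–child attribution (R3), Callum Silva is treated as owning Kiran Silva's 60% interest in Slate Shipping BV.
Chain via Silverbay Industries Corp. → Clearview Pharma AG (R2): 100% × 74% × 32% = 23.68% of Summit Logistics SA.
Chain via Slate Shipping BV → Ironwood Trust (R2): 60% × 64% × 35% = 13.44% of Summit Logistics SA.
Aggregating (R1): 23.68% + 13.44% = 37.12%.

37.12%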